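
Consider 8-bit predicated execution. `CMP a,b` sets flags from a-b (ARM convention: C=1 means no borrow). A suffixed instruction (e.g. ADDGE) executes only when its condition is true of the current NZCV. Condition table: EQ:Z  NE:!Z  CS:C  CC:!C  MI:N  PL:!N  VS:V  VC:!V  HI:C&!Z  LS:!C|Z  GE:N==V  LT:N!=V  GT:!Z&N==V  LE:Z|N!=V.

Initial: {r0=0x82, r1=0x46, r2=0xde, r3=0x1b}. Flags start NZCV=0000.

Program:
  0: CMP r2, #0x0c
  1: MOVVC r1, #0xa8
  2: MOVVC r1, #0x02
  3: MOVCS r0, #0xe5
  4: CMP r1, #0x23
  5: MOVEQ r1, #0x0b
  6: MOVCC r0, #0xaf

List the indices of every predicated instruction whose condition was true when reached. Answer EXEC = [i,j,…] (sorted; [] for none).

[0] flags=1010 → (cmp)
[1] flags=1010 VC?T → r1=0xa8
[2] flags=1010 VC?T → r1=0x02
[3] flags=1010 CS?T → r0=0xe5
[4] flags=1000 → (cmp)
[5] flags=1000 EQ?F → skip
[6] flags=1000 CC?T → r0=0xaf

EXEC = [1,2,3,6]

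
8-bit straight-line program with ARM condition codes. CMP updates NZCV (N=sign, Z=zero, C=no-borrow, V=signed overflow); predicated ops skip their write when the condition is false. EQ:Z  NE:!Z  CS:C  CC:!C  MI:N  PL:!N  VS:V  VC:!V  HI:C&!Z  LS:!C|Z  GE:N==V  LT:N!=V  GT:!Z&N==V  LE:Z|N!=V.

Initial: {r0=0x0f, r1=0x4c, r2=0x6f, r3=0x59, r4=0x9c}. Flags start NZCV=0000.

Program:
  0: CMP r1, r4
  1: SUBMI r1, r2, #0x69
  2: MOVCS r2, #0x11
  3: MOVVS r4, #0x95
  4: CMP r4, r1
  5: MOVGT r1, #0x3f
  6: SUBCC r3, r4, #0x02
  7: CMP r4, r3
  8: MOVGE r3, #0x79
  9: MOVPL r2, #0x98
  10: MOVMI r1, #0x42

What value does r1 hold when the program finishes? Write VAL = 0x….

VAL = 0x06

[0] flags=1001 → (cmp)
[1] flags=1001 MI?T → r1=0x06
[2] flags=1001 CS?F → skip
[3] flags=1001 VS?T → r4=0x95
[4] flags=1010 → (cmp)
[5] flags=1010 GT?F → skip
[6] flags=1010 CC?F → skip
[7] flags=0011 → (cmp)
[8] flags=0011 GE?F → skip
[9] flags=0011 PL?T → r2=0x98
[10] flags=0011 MI?F → skip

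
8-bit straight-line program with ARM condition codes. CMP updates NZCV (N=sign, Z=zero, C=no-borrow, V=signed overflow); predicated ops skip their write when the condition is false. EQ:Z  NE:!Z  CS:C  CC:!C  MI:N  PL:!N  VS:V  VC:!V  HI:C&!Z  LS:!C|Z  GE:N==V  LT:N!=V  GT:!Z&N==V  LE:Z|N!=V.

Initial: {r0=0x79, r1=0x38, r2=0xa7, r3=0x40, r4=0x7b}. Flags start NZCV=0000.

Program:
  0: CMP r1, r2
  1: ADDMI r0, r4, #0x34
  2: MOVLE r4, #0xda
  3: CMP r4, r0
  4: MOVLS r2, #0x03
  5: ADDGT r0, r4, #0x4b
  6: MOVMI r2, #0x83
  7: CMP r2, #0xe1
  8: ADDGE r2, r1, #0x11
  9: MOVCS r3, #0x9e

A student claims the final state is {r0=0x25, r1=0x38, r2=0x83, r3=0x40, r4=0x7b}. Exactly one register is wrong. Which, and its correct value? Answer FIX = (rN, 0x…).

FIX = (r0, 0xc6)

0: ✓ CMP  NZCV=1001
1: ✓ ADDMI  r0←0xaf
2: · MOVLE
3: ✓ CMP  NZCV=1001
4: ✓ MOVLS  r2←0x03
5: ✓ ADDGT  r0←0xc6
6: ✓ MOVMI  r2←0x83
7: ✓ CMP  NZCV=1000
8: · ADDGE
9: · MOVCS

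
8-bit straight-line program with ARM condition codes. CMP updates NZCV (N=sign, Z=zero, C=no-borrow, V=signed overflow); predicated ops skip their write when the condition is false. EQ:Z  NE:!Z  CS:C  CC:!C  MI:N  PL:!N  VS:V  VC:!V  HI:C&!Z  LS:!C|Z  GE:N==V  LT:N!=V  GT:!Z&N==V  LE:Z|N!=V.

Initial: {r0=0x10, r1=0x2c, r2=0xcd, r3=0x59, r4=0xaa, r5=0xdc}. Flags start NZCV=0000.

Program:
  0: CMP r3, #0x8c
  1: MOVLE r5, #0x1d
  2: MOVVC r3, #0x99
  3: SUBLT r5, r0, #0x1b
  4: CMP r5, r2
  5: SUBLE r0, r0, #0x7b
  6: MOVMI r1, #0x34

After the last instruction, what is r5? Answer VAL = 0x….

[0] flags=1001 → (cmp)
[1] flags=1001 LE?F → skip
[2] flags=1001 VC?F → skip
[3] flags=1001 LT?F → skip
[4] flags=0010 → (cmp)
[5] flags=0010 LE?F → skip
[6] flags=0010 MI?F → skip

VAL = 0xdc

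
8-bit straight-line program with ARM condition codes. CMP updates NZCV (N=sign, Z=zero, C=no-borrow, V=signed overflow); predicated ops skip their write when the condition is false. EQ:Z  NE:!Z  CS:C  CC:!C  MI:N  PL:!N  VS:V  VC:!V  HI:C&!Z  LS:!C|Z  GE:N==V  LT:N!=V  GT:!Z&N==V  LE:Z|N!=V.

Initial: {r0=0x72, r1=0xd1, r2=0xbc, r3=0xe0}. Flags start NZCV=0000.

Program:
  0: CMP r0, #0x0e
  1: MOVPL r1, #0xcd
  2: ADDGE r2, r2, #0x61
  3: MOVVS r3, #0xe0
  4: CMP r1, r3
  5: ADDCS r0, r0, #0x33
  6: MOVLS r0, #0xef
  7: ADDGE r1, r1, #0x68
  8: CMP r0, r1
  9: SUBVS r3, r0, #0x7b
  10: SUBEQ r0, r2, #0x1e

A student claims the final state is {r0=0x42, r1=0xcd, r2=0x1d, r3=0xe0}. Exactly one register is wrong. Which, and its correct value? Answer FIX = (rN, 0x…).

FIX = (r0, 0xef)

[0] flags=0010 → (cmp)
[1] flags=0010 PL?T → r1=0xcd
[2] flags=0010 GE?T → r2=0x1d
[3] flags=0010 VS?F → skip
[4] flags=1000 → (cmp)
[5] flags=1000 CS?F → skip
[6] flags=1000 LS?T → r0=0xef
[7] flags=1000 GE?F → skip
[8] flags=0010 → (cmp)
[9] flags=0010 VS?F → skip
[10] flags=0010 EQ?F → skip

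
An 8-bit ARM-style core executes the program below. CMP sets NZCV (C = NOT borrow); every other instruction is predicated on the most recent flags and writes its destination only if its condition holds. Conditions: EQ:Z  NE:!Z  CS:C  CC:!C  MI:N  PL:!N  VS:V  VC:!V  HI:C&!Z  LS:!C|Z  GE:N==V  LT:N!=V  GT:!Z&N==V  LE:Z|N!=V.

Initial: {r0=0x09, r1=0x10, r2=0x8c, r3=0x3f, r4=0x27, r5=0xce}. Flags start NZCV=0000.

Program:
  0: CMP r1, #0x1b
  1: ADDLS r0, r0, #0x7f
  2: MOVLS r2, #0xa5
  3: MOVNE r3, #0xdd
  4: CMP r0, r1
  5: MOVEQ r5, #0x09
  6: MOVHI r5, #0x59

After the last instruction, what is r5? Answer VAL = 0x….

VAL = 0x59

0: ✓ CMP  NZCV=1000
1: ✓ ADDLS  r0←0x88
2: ✓ MOVLS  r2←0xa5
3: ✓ MOVNE  r3←0xdd
4: ✓ CMP  NZCV=0011
5: · MOVEQ
6: ✓ MOVHI  r5←0x59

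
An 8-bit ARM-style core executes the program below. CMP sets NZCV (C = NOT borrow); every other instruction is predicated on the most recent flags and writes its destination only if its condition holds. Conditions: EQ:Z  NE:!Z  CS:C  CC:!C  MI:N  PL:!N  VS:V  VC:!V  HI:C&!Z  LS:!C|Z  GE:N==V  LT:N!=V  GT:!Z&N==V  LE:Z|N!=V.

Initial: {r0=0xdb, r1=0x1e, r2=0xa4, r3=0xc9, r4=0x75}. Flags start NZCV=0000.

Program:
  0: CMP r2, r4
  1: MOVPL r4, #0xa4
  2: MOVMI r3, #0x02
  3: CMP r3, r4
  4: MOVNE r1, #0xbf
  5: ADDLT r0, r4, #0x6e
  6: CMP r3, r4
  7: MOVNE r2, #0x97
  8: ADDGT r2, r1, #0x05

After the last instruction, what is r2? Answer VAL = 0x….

[0] flags=0011 → (cmp)
[1] flags=0011 PL?T → r4=0xa4
[2] flags=0011 MI?F → skip
[3] flags=0010 → (cmp)
[4] flags=0010 NE?T → r1=0xbf
[5] flags=0010 LT?F → skip
[6] flags=0010 → (cmp)
[7] flags=0010 NE?T → r2=0x97
[8] flags=0010 GT?T → r2=0xc4

VAL = 0xc4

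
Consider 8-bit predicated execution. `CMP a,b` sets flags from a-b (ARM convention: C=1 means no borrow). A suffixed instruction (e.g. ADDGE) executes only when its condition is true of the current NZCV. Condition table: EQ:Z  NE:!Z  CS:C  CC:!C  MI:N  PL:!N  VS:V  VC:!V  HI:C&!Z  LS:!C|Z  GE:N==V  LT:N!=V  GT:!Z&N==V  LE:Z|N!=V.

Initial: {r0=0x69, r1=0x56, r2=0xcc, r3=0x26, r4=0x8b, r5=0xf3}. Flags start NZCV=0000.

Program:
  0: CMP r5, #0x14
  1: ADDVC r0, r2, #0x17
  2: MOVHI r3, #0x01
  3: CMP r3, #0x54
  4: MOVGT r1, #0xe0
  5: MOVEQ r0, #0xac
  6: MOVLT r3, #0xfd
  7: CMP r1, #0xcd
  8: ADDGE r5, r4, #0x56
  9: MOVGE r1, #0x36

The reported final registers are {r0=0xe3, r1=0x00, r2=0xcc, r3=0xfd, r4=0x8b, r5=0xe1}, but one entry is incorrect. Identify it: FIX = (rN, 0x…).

0: ✓ CMP  NZCV=1010
1: ✓ ADDVC  r0←0xe3
2: ✓ MOVHI  r3←0x01
3: ✓ CMP  NZCV=1000
4: · MOVGT
5: · MOVEQ
6: ✓ MOVLT  r3←0xfd
7: ✓ CMP  NZCV=1001
8: ✓ ADDGE  r5←0xe1
9: ✓ MOVGE  r1←0x36

FIX = (r1, 0x36)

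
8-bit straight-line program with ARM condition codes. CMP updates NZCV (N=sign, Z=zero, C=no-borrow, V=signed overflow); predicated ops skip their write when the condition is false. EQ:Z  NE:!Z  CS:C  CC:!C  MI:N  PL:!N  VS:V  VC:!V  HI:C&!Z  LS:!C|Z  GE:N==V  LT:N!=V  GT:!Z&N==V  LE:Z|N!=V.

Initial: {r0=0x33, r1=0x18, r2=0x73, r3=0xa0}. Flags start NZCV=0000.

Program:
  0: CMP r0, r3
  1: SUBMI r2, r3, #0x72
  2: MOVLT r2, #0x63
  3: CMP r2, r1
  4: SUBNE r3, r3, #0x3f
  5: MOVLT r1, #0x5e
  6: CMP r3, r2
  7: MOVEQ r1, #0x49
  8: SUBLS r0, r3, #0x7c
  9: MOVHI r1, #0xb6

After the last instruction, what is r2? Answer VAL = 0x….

0: ✓ CMP  NZCV=1001
1: ✓ SUBMI  r2←0x2e
2: · MOVLT
3: ✓ CMP  NZCV=0010
4: ✓ SUBNE  r3←0x61
5: · MOVLT
6: ✓ CMP  NZCV=0010
7: · MOVEQ
8: · SUBLS
9: ✓ MOVHI  r1←0xb6

VAL = 0x2e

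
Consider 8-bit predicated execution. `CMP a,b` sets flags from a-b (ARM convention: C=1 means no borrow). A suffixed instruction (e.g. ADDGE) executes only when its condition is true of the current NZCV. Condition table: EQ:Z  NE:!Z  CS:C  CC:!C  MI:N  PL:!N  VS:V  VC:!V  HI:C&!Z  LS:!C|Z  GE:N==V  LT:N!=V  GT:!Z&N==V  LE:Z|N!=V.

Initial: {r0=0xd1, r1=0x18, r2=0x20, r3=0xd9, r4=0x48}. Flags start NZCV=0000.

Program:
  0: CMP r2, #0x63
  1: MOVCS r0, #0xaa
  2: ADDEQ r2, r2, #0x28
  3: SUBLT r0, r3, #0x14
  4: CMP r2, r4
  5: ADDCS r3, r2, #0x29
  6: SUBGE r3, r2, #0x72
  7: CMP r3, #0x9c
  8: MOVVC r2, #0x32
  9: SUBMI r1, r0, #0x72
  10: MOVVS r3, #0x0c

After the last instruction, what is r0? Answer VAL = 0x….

0: ✓ CMP  NZCV=1000
1: · MOVCS
2: · ADDEQ
3: ✓ SUBLT  r0←0xc5
4: ✓ CMP  NZCV=1000
5: · ADDCS
6: · SUBGE
7: ✓ CMP  NZCV=0010
8: ✓ MOVVC  r2←0x32
9: · SUBMI
10: · MOVVS

VAL = 0xc5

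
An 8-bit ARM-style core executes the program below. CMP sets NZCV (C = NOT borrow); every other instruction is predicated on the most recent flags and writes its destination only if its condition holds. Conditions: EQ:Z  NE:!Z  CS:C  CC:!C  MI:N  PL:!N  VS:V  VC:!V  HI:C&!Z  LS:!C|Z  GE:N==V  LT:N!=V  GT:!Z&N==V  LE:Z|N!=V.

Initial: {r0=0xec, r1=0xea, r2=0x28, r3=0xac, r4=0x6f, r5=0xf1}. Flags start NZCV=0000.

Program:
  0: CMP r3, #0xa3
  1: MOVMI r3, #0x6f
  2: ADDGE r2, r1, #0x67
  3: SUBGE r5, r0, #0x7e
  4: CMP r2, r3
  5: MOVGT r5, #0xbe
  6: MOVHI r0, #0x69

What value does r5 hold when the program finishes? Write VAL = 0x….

VAL = 0xbe

0: ✓ CMP  NZCV=0010
1: · MOVMI
2: ✓ ADDGE  r2←0x51
3: ✓ SUBGE  r5←0x6e
4: ✓ CMP  NZCV=1001
5: ✓ MOVGT  r5←0xbe
6: · MOVHI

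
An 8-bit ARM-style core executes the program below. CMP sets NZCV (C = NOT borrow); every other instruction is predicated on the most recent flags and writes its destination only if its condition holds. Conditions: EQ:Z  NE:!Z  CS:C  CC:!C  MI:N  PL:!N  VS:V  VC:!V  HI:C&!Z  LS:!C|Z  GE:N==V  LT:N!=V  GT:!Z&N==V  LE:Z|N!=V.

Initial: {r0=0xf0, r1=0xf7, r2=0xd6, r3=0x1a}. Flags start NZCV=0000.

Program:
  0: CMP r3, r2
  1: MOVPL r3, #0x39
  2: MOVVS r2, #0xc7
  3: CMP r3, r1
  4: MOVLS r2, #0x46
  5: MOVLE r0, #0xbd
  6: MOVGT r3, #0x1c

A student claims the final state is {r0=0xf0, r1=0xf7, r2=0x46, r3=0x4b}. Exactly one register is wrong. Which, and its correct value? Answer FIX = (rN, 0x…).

FIX = (r3, 0x1c)

[0] flags=0000 → (cmp)
[1] flags=0000 PL?T → r3=0x39
[2] flags=0000 VS?F → skip
[3] flags=0000 → (cmp)
[4] flags=0000 LS?T → r2=0x46
[5] flags=0000 LE?F → skip
[6] flags=0000 GT?T → r3=0x1c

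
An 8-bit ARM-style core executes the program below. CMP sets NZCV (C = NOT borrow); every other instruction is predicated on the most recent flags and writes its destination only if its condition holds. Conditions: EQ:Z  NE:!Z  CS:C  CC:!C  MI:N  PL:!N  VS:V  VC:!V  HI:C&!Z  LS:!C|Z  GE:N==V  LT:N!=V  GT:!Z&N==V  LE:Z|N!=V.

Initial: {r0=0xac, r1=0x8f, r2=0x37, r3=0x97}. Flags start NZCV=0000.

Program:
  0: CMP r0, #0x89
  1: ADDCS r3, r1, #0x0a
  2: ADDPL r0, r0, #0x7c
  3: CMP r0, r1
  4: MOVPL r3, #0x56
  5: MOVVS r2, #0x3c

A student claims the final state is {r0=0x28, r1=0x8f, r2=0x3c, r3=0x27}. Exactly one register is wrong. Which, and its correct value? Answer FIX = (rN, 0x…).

FIX = (r3, 0x99)

0: ✓ CMP  NZCV=0010
1: ✓ ADDCS  r3←0x99
2: ✓ ADDPL  r0←0x28
3: ✓ CMP  NZCV=1001
4: · MOVPL
5: ✓ MOVVS  r2←0x3c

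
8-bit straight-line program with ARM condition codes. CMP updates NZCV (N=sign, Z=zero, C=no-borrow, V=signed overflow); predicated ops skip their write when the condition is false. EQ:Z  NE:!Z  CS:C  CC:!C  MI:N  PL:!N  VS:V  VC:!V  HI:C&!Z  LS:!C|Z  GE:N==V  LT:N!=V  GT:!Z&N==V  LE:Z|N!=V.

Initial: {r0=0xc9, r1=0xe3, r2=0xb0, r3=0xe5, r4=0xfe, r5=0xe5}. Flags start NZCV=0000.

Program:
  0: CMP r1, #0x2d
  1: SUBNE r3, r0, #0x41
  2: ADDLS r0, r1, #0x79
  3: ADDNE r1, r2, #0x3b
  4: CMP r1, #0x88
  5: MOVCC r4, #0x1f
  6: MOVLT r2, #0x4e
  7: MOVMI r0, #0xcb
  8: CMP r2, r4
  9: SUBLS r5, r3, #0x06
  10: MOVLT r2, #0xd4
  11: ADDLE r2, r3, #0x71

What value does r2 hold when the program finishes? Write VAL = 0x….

VAL = 0xf9

[0] flags=1010 → (cmp)
[1] flags=1010 NE?T → r3=0x88
[2] flags=1010 LS?F → skip
[3] flags=1010 NE?T → r1=0xeb
[4] flags=0010 → (cmp)
[5] flags=0010 CC?F → skip
[6] flags=0010 LT?F → skip
[7] flags=0010 MI?F → skip
[8] flags=1000 → (cmp)
[9] flags=1000 LS?T → r5=0x82
[10] flags=1000 LT?T → r2=0xd4
[11] flags=1000 LE?T → r2=0xf9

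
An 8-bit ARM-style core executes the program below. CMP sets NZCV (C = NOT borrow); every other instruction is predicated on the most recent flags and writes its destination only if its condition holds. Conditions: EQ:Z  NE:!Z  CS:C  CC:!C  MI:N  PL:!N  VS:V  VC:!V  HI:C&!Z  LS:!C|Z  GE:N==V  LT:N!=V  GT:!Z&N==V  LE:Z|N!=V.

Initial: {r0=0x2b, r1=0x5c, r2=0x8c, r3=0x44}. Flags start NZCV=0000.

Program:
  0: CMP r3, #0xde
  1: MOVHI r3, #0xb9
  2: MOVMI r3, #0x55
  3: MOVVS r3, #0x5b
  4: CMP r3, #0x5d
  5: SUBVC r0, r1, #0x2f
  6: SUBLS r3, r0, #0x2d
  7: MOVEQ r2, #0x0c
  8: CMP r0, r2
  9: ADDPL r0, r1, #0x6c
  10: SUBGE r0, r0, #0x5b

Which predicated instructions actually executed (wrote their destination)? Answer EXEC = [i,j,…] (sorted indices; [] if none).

EXEC = [5,6,10]

0: ✓ CMP  NZCV=0000
1: · MOVHI
2: · MOVMI
3: · MOVVS
4: ✓ CMP  NZCV=1000
5: ✓ SUBVC  r0←0x2d
6: ✓ SUBLS  r3←0x00
7: · MOVEQ
8: ✓ CMP  NZCV=1001
9: · ADDPL
10: ✓ SUBGE  r0←0xd2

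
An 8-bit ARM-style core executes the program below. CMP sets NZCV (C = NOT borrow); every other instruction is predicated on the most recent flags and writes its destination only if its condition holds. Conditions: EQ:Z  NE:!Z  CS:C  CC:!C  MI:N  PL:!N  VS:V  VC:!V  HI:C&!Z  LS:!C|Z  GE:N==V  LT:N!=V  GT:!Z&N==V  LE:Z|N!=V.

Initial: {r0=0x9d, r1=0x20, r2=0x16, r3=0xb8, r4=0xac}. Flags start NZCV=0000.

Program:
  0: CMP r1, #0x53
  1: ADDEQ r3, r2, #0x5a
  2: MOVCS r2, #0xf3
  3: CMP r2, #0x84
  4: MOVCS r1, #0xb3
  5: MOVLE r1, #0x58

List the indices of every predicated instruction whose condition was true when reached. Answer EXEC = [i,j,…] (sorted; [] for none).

0: ✓ CMP  NZCV=1000
1: · ADDEQ
2: · MOVCS
3: ✓ CMP  NZCV=1001
4: · MOVCS
5: · MOVLE

EXEC = []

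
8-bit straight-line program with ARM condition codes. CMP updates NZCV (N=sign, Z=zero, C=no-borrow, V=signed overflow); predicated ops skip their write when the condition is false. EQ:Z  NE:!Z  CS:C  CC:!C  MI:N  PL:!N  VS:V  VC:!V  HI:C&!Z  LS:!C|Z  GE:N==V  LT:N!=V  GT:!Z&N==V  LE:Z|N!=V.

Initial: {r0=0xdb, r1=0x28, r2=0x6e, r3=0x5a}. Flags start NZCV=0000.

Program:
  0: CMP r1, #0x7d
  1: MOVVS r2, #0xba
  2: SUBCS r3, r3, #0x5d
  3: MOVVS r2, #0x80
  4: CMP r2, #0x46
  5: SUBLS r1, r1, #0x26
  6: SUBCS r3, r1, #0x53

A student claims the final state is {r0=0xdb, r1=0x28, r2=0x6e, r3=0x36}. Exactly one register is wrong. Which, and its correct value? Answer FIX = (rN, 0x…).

[0] flags=1000 → (cmp)
[1] flags=1000 VS?F → skip
[2] flags=1000 CS?F → skip
[3] flags=1000 VS?F → skip
[4] flags=0010 → (cmp)
[5] flags=0010 LS?F → skip
[6] flags=0010 CS?T → r3=0xd5

FIX = (r3, 0xd5)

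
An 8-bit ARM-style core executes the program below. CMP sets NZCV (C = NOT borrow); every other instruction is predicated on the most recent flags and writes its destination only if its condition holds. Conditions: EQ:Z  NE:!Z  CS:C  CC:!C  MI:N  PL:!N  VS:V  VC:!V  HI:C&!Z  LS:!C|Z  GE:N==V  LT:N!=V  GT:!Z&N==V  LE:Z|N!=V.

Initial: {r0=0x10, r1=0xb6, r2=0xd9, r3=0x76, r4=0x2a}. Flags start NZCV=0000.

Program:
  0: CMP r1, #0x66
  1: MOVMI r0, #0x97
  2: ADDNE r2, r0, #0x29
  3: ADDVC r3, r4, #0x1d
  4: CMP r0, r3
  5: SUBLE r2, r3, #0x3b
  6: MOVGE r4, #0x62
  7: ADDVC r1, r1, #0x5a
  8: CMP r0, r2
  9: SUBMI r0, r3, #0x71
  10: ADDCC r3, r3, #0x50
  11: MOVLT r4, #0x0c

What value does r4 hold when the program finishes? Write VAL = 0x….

VAL = 0x0c

[0] flags=0011 → (cmp)
[1] flags=0011 MI?F → skip
[2] flags=0011 NE?T → r2=0x39
[3] flags=0011 VC?F → skip
[4] flags=1000 → (cmp)
[5] flags=1000 LE?T → r2=0x3b
[6] flags=1000 GE?F → skip
[7] flags=1000 VC?T → r1=0x10
[8] flags=1000 → (cmp)
[9] flags=1000 MI?T → r0=0x05
[10] flags=1000 CC?T → r3=0xc6
[11] flags=1000 LT?T → r4=0x0c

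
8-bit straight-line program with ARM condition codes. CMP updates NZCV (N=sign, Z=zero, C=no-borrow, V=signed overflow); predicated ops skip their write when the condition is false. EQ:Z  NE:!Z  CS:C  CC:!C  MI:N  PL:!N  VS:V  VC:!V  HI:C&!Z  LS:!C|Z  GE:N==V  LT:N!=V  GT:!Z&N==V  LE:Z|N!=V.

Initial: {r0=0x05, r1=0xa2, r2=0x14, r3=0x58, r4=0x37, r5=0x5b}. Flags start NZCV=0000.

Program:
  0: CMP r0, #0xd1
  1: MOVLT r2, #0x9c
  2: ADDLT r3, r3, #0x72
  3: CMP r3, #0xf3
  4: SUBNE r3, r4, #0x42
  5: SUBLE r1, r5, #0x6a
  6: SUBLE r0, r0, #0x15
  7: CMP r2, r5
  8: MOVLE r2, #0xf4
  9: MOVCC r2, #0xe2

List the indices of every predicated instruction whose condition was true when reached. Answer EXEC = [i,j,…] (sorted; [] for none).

EXEC = [4,8,9]

0: ✓ CMP  NZCV=0000
1: · MOVLT
2: · ADDLT
3: ✓ CMP  NZCV=0000
4: ✓ SUBNE  r3←0xf5
5: · SUBLE
6: · SUBLE
7: ✓ CMP  NZCV=1000
8: ✓ MOVLE  r2←0xf4
9: ✓ MOVCC  r2←0xe2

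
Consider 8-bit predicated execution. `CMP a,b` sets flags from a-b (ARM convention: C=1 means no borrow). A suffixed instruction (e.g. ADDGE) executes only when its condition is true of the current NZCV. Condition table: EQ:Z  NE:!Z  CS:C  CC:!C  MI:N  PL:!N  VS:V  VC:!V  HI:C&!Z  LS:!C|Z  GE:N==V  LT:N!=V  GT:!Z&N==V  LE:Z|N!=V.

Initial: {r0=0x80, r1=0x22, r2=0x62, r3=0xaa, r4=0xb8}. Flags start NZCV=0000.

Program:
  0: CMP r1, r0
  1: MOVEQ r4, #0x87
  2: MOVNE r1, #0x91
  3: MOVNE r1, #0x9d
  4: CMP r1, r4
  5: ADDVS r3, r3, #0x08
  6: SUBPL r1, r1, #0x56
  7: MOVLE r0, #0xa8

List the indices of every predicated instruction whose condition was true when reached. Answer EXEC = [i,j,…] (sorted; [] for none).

[0] flags=1001 → (cmp)
[1] flags=1001 EQ?F → skip
[2] flags=1001 NE?T → r1=0x91
[3] flags=1001 NE?T → r1=0x9d
[4] flags=1000 → (cmp)
[5] flags=1000 VS?F → skip
[6] flags=1000 PL?F → skip
[7] flags=1000 LE?T → r0=0xa8

EXEC = [2,3,7]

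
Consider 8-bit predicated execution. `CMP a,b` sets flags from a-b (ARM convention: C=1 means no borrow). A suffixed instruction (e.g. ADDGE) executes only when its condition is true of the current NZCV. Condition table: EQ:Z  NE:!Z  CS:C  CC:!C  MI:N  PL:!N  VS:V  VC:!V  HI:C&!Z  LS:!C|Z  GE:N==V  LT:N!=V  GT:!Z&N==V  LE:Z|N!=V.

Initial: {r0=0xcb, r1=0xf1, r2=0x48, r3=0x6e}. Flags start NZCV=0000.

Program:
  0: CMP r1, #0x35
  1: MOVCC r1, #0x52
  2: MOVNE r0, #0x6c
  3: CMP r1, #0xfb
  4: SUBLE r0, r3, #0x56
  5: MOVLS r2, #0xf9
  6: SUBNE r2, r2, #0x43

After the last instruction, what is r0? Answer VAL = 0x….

VAL = 0x18

[0] flags=1010 → (cmp)
[1] flags=1010 CC?F → skip
[2] flags=1010 NE?T → r0=0x6c
[3] flags=1000 → (cmp)
[4] flags=1000 LE?T → r0=0x18
[5] flags=1000 LS?T → r2=0xf9
[6] flags=1000 NE?T → r2=0xb6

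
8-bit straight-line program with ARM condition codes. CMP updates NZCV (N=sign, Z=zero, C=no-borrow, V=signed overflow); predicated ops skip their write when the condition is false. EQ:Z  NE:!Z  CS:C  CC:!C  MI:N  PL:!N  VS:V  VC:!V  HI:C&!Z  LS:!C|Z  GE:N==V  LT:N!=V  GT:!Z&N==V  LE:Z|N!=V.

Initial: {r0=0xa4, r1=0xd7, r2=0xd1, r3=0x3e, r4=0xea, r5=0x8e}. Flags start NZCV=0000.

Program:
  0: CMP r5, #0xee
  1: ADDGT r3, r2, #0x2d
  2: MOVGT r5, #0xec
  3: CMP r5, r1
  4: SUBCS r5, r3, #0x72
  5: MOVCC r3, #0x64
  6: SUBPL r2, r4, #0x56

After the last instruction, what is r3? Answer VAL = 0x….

VAL = 0x64

0: ✓ CMP  NZCV=1000
1: · ADDGT
2: · MOVGT
3: ✓ CMP  NZCV=1000
4: · SUBCS
5: ✓ MOVCC  r3←0x64
6: · SUBPL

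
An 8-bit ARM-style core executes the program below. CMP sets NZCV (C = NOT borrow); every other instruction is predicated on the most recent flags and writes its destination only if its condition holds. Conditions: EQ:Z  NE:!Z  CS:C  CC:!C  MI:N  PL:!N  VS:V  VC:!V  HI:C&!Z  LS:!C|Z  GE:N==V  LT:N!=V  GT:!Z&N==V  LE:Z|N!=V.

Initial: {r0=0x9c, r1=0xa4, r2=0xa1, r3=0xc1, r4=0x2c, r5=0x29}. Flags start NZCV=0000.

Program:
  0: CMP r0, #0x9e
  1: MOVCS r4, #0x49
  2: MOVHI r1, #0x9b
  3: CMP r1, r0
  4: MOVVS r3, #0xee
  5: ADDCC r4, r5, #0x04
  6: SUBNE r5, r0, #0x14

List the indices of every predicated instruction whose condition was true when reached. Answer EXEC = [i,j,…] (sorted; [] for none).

0: ✓ CMP  NZCV=1000
1: · MOVCS
2: · MOVHI
3: ✓ CMP  NZCV=0010
4: · MOVVS
5: · ADDCC
6: ✓ SUBNE  r5←0x88

EXEC = [6]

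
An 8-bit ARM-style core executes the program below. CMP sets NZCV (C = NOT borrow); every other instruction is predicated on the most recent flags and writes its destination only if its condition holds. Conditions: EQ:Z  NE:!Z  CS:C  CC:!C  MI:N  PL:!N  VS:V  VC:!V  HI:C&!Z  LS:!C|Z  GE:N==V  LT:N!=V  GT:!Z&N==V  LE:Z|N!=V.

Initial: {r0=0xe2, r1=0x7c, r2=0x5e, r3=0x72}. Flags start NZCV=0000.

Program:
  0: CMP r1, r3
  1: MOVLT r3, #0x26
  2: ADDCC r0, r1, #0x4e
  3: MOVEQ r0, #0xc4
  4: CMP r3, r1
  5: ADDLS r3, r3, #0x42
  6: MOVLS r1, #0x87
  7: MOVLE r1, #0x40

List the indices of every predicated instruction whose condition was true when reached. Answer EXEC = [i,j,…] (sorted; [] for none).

EXEC = [5,6,7]

0: ✓ CMP  NZCV=0010
1: · MOVLT
2: · ADDCC
3: · MOVEQ
4: ✓ CMP  NZCV=1000
5: ✓ ADDLS  r3←0xb4
6: ✓ MOVLS  r1←0x87
7: ✓ MOVLE  r1←0x40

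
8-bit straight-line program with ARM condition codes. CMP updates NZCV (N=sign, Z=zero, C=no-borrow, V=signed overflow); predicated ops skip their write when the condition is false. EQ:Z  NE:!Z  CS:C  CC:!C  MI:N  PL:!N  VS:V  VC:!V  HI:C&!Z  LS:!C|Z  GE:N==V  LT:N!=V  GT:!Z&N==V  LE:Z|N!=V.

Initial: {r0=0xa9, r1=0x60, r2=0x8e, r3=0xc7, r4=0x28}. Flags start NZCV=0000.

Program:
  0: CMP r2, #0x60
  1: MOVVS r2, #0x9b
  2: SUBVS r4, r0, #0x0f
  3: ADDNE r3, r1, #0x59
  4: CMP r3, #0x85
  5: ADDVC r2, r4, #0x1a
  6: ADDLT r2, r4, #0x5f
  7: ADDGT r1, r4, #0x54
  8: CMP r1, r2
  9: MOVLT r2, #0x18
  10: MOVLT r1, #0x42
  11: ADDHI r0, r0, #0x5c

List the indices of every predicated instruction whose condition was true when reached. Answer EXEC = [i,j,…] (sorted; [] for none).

[0] flags=0011 → (cmp)
[1] flags=0011 VS?T → r2=0x9b
[2] flags=0011 VS?T → r4=0x9a
[3] flags=0011 NE?T → r3=0xb9
[4] flags=0010 → (cmp)
[5] flags=0010 VC?T → r2=0xb4
[6] flags=0010 LT?F → skip
[7] flags=0010 GT?T → r1=0xee
[8] flags=0010 → (cmp)
[9] flags=0010 LT?F → skip
[10] flags=0010 LT?F → skip
[11] flags=0010 HI?T → r0=0x05

EXEC = [1,2,3,5,7,11]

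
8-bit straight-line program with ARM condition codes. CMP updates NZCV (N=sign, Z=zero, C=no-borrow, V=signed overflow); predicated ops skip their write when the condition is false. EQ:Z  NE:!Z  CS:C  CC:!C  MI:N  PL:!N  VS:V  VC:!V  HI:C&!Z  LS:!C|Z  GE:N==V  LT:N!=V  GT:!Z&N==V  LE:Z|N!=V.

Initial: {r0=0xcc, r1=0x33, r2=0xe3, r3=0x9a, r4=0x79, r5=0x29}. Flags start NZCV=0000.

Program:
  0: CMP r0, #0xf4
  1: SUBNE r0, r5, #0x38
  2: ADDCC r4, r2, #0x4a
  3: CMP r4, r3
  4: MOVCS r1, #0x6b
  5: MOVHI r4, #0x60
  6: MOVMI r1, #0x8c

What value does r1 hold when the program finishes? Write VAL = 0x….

[0] flags=1000 → (cmp)
[1] flags=1000 NE?T → r0=0xf1
[2] flags=1000 CC?T → r4=0x2d
[3] flags=1001 → (cmp)
[4] flags=1001 CS?F → skip
[5] flags=1001 HI?F → skip
[6] flags=1001 MI?T → r1=0x8c

VAL = 0x8c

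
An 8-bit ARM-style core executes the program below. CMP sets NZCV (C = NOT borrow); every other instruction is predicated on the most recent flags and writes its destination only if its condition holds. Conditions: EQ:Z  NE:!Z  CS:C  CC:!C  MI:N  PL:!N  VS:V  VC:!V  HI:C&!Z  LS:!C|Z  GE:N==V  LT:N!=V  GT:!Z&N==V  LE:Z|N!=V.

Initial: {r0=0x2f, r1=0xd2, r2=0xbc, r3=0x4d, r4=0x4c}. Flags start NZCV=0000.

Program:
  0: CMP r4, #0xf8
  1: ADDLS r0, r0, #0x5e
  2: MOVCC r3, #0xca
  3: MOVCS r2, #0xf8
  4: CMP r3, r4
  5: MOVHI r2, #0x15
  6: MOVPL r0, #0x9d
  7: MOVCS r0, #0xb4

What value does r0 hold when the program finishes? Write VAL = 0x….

VAL = 0xb4

[0] flags=0000 → (cmp)
[1] flags=0000 LS?T → r0=0x8d
[2] flags=0000 CC?T → r3=0xca
[3] flags=0000 CS?F → skip
[4] flags=0011 → (cmp)
[5] flags=0011 HI?T → r2=0x15
[6] flags=0011 PL?T → r0=0x9d
[7] flags=0011 CS?T → r0=0xb4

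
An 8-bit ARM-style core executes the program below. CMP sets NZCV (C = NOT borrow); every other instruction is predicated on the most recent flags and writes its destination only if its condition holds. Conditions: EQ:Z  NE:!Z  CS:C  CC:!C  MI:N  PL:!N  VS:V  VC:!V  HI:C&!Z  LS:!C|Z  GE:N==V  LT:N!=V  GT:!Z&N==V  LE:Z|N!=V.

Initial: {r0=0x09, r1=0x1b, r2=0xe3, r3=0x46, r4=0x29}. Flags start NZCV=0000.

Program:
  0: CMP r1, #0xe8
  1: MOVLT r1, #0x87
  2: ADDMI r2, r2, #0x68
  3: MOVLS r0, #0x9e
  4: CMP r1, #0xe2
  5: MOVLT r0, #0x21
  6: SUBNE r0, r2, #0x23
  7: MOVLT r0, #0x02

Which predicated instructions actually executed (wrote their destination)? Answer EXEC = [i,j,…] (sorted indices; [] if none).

EXEC = [3,6]

0: ✓ CMP  NZCV=0000
1: · MOVLT
2: · ADDMI
3: ✓ MOVLS  r0←0x9e
4: ✓ CMP  NZCV=0000
5: · MOVLT
6: ✓ SUBNE  r0←0xc0
7: · MOVLT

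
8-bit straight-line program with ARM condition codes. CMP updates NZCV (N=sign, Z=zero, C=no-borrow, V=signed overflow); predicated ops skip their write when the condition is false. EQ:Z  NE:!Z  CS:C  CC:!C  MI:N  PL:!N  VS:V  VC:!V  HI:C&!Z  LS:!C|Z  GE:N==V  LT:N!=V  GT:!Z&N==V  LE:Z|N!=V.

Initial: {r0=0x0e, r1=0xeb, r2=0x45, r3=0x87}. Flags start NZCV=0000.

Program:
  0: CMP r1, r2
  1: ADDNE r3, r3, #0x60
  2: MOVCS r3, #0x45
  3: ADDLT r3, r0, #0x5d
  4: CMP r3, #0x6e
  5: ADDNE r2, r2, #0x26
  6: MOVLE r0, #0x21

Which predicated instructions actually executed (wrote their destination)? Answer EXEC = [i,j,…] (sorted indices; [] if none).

0: ✓ CMP  NZCV=1010
1: ✓ ADDNE  r3←0xe7
2: ✓ MOVCS  r3←0x45
3: ✓ ADDLT  r3←0x6b
4: ✓ CMP  NZCV=1000
5: ✓ ADDNE  r2←0x6b
6: ✓ MOVLE  r0←0x21

EXEC = [1,2,3,5,6]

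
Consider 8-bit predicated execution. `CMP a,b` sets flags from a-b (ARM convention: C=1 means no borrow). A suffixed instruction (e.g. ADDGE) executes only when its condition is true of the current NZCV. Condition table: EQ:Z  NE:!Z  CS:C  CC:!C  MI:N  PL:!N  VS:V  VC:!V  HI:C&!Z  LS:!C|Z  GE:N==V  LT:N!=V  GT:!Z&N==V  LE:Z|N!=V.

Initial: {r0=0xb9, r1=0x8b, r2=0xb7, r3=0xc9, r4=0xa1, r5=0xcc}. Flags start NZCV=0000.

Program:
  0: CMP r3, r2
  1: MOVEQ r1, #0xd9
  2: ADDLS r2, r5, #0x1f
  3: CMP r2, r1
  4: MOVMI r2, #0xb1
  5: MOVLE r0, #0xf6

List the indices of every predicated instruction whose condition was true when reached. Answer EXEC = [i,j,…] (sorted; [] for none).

EXEC = []

[0] flags=0010 → (cmp)
[1] flags=0010 EQ?F → skip
[2] flags=0010 LS?F → skip
[3] flags=0010 → (cmp)
[4] flags=0010 MI?F → skip
[5] flags=0010 LE?F → skip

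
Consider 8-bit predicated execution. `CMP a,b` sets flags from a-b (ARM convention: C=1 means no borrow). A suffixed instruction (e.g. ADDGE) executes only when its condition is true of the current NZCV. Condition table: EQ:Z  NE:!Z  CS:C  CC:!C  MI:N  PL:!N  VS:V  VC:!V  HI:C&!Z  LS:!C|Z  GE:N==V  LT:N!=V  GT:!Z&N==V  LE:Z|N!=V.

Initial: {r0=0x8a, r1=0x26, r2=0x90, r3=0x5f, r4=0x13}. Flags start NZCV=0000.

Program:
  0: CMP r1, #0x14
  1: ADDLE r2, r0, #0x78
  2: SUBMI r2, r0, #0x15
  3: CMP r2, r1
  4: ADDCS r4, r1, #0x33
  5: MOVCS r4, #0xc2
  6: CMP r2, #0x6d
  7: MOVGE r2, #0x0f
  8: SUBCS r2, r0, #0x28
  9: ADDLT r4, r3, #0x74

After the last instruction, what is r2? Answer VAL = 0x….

VAL = 0x62

[0] flags=0010 → (cmp)
[1] flags=0010 LE?F → skip
[2] flags=0010 MI?F → skip
[3] flags=0011 → (cmp)
[4] flags=0011 CS?T → r4=0x59
[5] flags=0011 CS?T → r4=0xc2
[6] flags=0011 → (cmp)
[7] flags=0011 GE?F → skip
[8] flags=0011 CS?T → r2=0x62
[9] flags=0011 LT?T → r4=0xd3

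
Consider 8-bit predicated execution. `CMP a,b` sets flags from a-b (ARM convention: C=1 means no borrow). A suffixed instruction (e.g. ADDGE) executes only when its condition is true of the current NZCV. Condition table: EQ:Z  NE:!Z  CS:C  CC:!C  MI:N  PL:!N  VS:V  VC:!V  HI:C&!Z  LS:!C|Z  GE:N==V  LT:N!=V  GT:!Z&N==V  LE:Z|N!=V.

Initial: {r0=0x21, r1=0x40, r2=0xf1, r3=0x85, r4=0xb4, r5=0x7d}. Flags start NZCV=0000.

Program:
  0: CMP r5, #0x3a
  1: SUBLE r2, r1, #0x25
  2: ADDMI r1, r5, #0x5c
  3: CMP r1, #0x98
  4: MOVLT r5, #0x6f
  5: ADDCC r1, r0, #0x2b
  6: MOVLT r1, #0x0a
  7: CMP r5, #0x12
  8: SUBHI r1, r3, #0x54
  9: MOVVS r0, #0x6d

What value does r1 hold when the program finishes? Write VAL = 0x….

0: ✓ CMP  NZCV=0010
1: · SUBLE
2: · ADDMI
3: ✓ CMP  NZCV=1001
4: · MOVLT
5: ✓ ADDCC  r1←0x4c
6: · MOVLT
7: ✓ CMP  NZCV=0010
8: ✓ SUBHI  r1←0x31
9: · MOVVS

VAL = 0x31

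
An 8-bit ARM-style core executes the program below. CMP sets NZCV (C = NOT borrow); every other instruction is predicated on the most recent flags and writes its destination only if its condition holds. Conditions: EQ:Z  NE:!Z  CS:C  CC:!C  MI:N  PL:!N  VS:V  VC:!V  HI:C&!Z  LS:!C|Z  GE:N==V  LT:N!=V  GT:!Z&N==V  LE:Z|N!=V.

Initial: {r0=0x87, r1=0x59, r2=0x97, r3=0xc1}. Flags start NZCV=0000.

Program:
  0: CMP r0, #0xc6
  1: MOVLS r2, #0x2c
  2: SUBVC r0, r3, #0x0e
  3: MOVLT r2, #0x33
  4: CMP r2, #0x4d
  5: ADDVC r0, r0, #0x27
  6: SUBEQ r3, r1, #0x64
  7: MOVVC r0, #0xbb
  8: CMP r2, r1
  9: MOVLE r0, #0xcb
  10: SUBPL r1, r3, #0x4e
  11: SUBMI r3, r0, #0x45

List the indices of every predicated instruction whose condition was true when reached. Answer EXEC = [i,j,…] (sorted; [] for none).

0: ✓ CMP  NZCV=1000
1: ✓ MOVLS  r2←0x2c
2: ✓ SUBVC  r0←0xb3
3: ✓ MOVLT  r2←0x33
4: ✓ CMP  NZCV=1000
5: ✓ ADDVC  r0←0xda
6: · SUBEQ
7: ✓ MOVVC  r0←0xbb
8: ✓ CMP  NZCV=1000
9: ✓ MOVLE  r0←0xcb
10: · SUBPL
11: ✓ SUBMI  r3←0x86

EXEC = [1,2,3,5,7,9,11]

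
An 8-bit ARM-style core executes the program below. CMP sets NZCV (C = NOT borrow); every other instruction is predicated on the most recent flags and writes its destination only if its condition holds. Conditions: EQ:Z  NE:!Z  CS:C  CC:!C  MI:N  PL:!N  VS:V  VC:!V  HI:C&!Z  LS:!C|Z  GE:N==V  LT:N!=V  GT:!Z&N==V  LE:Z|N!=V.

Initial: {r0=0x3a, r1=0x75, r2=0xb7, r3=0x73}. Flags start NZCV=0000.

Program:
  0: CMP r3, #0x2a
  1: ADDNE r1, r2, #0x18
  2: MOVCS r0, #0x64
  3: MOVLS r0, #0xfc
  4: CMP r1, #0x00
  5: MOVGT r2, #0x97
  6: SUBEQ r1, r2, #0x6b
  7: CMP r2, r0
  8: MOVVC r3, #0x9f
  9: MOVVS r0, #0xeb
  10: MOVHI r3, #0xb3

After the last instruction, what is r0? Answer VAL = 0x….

[0] flags=0010 → (cmp)
[1] flags=0010 NE?T → r1=0xcf
[2] flags=0010 CS?T → r0=0x64
[3] flags=0010 LS?F → skip
[4] flags=1010 → (cmp)
[5] flags=1010 GT?F → skip
[6] flags=1010 EQ?F → skip
[7] flags=0011 → (cmp)
[8] flags=0011 VC?F → skip
[9] flags=0011 VS?T → r0=0xeb
[10] flags=0011 HI?T → r3=0xb3

VAL = 0xeb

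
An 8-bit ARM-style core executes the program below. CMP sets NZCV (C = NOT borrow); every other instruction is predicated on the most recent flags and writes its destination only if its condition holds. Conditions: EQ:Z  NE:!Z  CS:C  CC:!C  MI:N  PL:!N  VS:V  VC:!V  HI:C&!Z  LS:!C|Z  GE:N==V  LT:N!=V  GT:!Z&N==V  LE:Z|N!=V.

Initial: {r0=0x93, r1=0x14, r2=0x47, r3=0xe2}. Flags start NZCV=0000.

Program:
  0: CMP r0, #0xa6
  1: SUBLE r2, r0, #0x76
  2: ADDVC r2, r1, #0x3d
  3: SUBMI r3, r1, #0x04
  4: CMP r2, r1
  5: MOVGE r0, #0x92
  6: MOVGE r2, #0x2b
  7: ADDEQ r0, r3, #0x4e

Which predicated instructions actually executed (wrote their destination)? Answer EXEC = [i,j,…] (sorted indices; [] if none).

EXEC = [1,2,3,5,6]

[0] flags=1000 → (cmp)
[1] flags=1000 LE?T → r2=0x1d
[2] flags=1000 VC?T → r2=0x51
[3] flags=1000 MI?T → r3=0x10
[4] flags=0010 → (cmp)
[5] flags=0010 GE?T → r0=0x92
[6] flags=0010 GE?T → r2=0x2b
[7] flags=0010 EQ?F → skip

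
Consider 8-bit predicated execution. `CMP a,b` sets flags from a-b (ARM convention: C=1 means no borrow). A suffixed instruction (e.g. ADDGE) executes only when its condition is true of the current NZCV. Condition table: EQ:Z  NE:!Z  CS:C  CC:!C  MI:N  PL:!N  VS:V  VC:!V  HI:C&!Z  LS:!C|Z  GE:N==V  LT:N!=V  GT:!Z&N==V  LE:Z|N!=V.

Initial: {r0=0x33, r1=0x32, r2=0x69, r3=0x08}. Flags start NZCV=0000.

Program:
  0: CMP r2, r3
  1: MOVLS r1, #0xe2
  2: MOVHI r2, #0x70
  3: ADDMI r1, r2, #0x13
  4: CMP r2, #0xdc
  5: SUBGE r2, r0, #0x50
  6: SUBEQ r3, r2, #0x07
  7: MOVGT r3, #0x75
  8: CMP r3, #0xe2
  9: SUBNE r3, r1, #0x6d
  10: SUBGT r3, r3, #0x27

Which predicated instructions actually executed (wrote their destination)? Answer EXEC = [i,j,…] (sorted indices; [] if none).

[0] flags=0010 → (cmp)
[1] flags=0010 LS?F → skip
[2] flags=0010 HI?T → r2=0x70
[3] flags=0010 MI?F → skip
[4] flags=1001 → (cmp)
[5] flags=1001 GE?T → r2=0xe3
[6] flags=1001 EQ?F → skip
[7] flags=1001 GT?T → r3=0x75
[8] flags=1001 → (cmp)
[9] flags=1001 NE?T → r3=0xc5
[10] flags=1001 GT?T → r3=0x9e

EXEC = [2,5,7,9,10]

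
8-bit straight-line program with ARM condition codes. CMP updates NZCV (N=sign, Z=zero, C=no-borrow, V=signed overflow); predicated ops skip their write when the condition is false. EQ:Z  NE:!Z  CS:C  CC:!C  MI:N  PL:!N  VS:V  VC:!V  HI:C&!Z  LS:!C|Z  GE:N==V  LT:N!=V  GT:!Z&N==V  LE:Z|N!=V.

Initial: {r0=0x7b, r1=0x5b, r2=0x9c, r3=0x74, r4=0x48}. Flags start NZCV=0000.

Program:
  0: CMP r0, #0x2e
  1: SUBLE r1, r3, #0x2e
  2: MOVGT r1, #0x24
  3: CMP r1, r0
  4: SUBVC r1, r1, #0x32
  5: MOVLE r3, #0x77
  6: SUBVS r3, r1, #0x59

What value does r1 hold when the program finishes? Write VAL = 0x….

VAL = 0xf2

0: ✓ CMP  NZCV=0010
1: · SUBLE
2: ✓ MOVGT  r1←0x24
3: ✓ CMP  NZCV=1000
4: ✓ SUBVC  r1←0xf2
5: ✓ MOVLE  r3←0x77
6: · SUBVS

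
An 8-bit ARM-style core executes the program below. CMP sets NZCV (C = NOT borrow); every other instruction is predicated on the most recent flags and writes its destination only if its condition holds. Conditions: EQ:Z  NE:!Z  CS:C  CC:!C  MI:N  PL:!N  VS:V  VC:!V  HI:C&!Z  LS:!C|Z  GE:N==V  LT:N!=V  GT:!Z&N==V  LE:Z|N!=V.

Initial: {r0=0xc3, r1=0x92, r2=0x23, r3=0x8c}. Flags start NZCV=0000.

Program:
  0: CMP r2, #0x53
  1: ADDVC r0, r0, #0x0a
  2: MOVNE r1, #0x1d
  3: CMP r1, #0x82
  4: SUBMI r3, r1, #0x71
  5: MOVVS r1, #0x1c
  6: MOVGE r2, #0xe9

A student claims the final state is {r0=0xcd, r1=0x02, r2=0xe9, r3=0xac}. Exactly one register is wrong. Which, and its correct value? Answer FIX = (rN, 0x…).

[0] flags=1000 → (cmp)
[1] flags=1000 VC?T → r0=0xcd
[2] flags=1000 NE?T → r1=0x1d
[3] flags=1001 → (cmp)
[4] flags=1001 MI?T → r3=0xac
[5] flags=1001 VS?T → r1=0x1c
[6] flags=1001 GE?T → r2=0xe9

FIX = (r1, 0x1c)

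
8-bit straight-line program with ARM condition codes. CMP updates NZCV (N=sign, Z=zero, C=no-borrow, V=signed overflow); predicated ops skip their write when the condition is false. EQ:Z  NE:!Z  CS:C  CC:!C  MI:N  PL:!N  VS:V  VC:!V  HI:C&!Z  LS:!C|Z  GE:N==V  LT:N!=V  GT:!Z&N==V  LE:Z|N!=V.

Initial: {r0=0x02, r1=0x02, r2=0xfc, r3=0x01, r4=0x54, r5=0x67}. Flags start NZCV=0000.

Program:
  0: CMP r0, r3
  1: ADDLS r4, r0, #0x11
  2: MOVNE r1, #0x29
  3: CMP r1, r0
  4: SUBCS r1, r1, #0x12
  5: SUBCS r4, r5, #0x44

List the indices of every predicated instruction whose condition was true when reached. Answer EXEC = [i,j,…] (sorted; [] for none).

0: ✓ CMP  NZCV=0010
1: · ADDLS
2: ✓ MOVNE  r1←0x29
3: ✓ CMP  NZCV=0010
4: ✓ SUBCS  r1←0x17
5: ✓ SUBCS  r4←0x23

EXEC = [2,4,5]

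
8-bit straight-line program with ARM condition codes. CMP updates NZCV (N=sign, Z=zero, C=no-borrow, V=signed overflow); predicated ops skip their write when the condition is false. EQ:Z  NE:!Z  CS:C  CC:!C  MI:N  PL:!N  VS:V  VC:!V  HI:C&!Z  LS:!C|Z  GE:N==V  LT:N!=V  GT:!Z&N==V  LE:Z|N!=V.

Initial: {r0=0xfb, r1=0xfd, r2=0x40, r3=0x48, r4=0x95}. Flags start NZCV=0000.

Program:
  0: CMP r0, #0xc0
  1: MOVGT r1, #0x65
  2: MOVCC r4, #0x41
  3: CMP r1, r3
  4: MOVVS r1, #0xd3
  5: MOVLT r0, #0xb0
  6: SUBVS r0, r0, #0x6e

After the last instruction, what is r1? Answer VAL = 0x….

0: ✓ CMP  NZCV=0010
1: ✓ MOVGT  r1←0x65
2: · MOVCC
3: ✓ CMP  NZCV=0010
4: · MOVVS
5: · MOVLT
6: · SUBVS

VAL = 0x65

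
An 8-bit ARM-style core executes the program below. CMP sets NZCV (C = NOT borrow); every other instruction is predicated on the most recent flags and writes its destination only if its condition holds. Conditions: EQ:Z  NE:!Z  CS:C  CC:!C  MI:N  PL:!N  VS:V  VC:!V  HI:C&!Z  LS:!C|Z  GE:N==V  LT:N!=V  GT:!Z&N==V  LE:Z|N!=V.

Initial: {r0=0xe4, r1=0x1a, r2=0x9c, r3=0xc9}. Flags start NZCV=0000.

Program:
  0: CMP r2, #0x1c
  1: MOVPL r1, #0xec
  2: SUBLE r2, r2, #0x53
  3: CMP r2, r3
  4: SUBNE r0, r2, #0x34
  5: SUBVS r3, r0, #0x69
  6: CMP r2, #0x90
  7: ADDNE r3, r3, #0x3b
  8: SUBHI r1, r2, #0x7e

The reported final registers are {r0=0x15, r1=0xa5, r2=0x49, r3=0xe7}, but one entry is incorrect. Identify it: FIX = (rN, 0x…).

[0] flags=1010 → (cmp)
[1] flags=1010 PL?F → skip
[2] flags=1010 LE?T → r2=0x49
[3] flags=1001 → (cmp)
[4] flags=1001 NE?T → r0=0x15
[5] flags=1001 VS?T → r3=0xac
[6] flags=1001 → (cmp)
[7] flags=1001 NE?T → r3=0xe7
[8] flags=1001 HI?F → skip

FIX = (r1, 0x1a)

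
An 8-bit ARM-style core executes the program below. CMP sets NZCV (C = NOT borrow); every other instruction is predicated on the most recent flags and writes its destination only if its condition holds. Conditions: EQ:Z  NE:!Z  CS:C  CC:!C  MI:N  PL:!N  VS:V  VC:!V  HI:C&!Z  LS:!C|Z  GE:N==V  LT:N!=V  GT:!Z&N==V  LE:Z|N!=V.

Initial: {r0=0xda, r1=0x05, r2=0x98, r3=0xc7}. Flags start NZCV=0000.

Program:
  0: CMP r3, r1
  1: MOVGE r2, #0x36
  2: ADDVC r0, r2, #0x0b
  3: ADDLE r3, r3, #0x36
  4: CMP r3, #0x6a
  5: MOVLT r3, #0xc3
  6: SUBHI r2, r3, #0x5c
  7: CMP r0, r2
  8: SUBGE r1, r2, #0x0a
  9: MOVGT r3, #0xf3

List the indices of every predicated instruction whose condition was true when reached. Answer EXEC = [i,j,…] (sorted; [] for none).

EXEC = [2,3,5,6]

[0] flags=1010 → (cmp)
[1] flags=1010 GE?F → skip
[2] flags=1010 VC?T → r0=0xa3
[3] flags=1010 LE?T → r3=0xfd
[4] flags=1010 → (cmp)
[5] flags=1010 LT?T → r3=0xc3
[6] flags=1010 HI?T → r2=0x67
[7] flags=0011 → (cmp)
[8] flags=0011 GE?F → skip
[9] flags=0011 GT?F → skip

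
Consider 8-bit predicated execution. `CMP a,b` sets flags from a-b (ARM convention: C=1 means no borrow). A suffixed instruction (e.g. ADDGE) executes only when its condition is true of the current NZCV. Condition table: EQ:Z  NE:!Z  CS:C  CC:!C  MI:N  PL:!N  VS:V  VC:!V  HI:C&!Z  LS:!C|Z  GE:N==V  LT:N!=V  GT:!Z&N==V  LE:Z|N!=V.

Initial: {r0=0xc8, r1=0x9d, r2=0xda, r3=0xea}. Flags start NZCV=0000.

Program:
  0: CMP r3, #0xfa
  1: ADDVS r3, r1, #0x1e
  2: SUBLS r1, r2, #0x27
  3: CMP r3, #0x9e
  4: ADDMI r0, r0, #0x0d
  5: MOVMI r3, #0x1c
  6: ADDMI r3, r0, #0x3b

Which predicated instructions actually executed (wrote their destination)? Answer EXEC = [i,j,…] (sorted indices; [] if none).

EXEC = [2]

[0] flags=1000 → (cmp)
[1] flags=1000 VS?F → skip
[2] flags=1000 LS?T → r1=0xb3
[3] flags=0010 → (cmp)
[4] flags=0010 MI?F → skip
[5] flags=0010 MI?F → skip
[6] flags=0010 MI?F → skip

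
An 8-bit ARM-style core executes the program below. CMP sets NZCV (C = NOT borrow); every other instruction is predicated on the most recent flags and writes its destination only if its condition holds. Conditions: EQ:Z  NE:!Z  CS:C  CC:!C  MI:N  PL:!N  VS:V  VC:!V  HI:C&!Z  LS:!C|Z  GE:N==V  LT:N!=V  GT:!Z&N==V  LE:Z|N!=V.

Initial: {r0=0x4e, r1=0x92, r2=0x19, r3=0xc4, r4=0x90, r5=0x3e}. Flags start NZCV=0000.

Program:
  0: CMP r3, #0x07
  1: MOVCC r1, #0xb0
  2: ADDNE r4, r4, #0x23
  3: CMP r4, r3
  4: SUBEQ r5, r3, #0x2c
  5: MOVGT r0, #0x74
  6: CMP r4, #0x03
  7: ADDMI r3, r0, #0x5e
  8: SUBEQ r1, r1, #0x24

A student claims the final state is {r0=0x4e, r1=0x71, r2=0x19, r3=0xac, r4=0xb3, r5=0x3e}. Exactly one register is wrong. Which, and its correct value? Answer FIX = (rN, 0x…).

[0] flags=1010 → (cmp)
[1] flags=1010 CC?F → skip
[2] flags=1010 NE?T → r4=0xb3
[3] flags=1000 → (cmp)
[4] flags=1000 EQ?F → skip
[5] flags=1000 GT?F → skip
[6] flags=1010 → (cmp)
[7] flags=1010 MI?T → r3=0xac
[8] flags=1010 EQ?F → skip

FIX = (r1, 0x92)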